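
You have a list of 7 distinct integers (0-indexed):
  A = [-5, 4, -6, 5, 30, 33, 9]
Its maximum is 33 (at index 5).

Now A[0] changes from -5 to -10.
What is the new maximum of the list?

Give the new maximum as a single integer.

Answer: 33

Derivation:
Old max = 33 (at index 5)
Change: A[0] -5 -> -10
Changed element was NOT the old max.
  New max = max(old_max, new_val) = max(33, -10) = 33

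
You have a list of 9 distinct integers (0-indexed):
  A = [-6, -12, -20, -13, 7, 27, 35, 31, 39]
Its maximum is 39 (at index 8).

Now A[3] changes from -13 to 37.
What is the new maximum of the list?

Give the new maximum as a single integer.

Answer: 39

Derivation:
Old max = 39 (at index 8)
Change: A[3] -13 -> 37
Changed element was NOT the old max.
  New max = max(old_max, new_val) = max(39, 37) = 39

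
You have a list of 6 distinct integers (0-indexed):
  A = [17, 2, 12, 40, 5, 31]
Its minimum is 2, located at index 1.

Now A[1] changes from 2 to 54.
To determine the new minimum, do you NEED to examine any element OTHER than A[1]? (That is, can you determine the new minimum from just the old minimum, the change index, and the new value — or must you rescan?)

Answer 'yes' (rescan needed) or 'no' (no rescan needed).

Old min = 2 at index 1
Change at index 1: 2 -> 54
Index 1 WAS the min and new value 54 > old min 2. Must rescan other elements to find the new min.
Needs rescan: yes

Answer: yes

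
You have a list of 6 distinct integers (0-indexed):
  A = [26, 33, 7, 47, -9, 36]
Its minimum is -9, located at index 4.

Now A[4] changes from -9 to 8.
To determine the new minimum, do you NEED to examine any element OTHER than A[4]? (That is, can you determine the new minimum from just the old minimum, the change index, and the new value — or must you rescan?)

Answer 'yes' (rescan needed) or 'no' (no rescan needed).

Answer: yes

Derivation:
Old min = -9 at index 4
Change at index 4: -9 -> 8
Index 4 WAS the min and new value 8 > old min -9. Must rescan other elements to find the new min.
Needs rescan: yes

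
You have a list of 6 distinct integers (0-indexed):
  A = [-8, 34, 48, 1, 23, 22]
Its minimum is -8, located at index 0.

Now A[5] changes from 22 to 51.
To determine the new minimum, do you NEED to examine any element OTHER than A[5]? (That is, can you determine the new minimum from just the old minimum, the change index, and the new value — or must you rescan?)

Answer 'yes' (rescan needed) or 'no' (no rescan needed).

Answer: no

Derivation:
Old min = -8 at index 0
Change at index 5: 22 -> 51
Index 5 was NOT the min. New min = min(-8, 51). No rescan of other elements needed.
Needs rescan: no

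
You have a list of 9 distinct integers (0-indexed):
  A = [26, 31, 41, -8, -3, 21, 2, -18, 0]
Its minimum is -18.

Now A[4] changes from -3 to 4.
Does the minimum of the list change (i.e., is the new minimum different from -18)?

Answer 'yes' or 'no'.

Old min = -18
Change: A[4] -3 -> 4
Changed element was NOT the min; min changes only if 4 < -18.
New min = -18; changed? no

Answer: no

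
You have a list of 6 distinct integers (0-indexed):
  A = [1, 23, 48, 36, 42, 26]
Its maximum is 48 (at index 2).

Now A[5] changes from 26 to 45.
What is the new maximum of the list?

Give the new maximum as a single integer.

Answer: 48

Derivation:
Old max = 48 (at index 2)
Change: A[5] 26 -> 45
Changed element was NOT the old max.
  New max = max(old_max, new_val) = max(48, 45) = 48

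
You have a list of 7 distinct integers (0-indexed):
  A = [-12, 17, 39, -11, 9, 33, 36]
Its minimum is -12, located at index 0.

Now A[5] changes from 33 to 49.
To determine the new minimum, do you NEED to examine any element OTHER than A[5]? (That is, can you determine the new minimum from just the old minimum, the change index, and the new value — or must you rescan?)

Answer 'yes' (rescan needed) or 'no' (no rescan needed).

Answer: no

Derivation:
Old min = -12 at index 0
Change at index 5: 33 -> 49
Index 5 was NOT the min. New min = min(-12, 49). No rescan of other elements needed.
Needs rescan: no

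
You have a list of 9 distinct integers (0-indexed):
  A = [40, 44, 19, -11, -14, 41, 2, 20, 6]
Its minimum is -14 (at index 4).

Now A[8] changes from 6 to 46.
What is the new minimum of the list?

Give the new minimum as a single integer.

Answer: -14

Derivation:
Old min = -14 (at index 4)
Change: A[8] 6 -> 46
Changed element was NOT the old min.
  New min = min(old_min, new_val) = min(-14, 46) = -14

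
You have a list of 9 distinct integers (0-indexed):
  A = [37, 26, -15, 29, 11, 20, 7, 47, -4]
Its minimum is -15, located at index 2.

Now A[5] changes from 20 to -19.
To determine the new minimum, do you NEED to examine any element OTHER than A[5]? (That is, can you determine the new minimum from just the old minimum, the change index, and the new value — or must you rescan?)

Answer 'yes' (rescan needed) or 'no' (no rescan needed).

Answer: no

Derivation:
Old min = -15 at index 2
Change at index 5: 20 -> -19
Index 5 was NOT the min. New min = min(-15, -19). No rescan of other elements needed.
Needs rescan: no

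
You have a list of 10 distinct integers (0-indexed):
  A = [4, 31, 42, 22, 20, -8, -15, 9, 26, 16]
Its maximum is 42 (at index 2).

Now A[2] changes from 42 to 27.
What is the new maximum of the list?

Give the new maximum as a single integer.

Old max = 42 (at index 2)
Change: A[2] 42 -> 27
Changed element WAS the max -> may need rescan.
  Max of remaining elements: 31
  New max = max(27, 31) = 31

Answer: 31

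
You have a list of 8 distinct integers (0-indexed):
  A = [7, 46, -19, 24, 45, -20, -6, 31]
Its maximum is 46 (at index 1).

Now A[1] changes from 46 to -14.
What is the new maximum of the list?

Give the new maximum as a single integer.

Answer: 45

Derivation:
Old max = 46 (at index 1)
Change: A[1] 46 -> -14
Changed element WAS the max -> may need rescan.
  Max of remaining elements: 45
  New max = max(-14, 45) = 45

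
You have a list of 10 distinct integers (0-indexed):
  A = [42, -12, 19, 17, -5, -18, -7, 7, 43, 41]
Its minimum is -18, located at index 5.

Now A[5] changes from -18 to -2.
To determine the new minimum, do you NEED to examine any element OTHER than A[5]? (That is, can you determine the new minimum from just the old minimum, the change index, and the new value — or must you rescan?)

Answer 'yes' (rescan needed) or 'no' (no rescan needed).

Old min = -18 at index 5
Change at index 5: -18 -> -2
Index 5 WAS the min and new value -2 > old min -18. Must rescan other elements to find the new min.
Needs rescan: yes

Answer: yes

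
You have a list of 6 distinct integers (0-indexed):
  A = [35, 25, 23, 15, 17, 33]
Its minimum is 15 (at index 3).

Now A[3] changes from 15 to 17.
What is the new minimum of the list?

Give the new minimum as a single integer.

Old min = 15 (at index 3)
Change: A[3] 15 -> 17
Changed element WAS the min. Need to check: is 17 still <= all others?
  Min of remaining elements: 17
  New min = min(17, 17) = 17

Answer: 17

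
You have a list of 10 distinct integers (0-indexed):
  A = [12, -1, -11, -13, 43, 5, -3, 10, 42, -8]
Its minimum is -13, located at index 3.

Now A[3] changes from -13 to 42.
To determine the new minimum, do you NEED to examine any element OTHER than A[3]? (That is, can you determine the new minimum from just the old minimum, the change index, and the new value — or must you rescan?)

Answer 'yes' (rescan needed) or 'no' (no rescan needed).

Answer: yes

Derivation:
Old min = -13 at index 3
Change at index 3: -13 -> 42
Index 3 WAS the min and new value 42 > old min -13. Must rescan other elements to find the new min.
Needs rescan: yes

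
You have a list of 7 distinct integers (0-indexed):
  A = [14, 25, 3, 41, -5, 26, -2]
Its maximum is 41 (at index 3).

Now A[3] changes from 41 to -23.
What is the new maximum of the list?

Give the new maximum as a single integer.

Answer: 26

Derivation:
Old max = 41 (at index 3)
Change: A[3] 41 -> -23
Changed element WAS the max -> may need rescan.
  Max of remaining elements: 26
  New max = max(-23, 26) = 26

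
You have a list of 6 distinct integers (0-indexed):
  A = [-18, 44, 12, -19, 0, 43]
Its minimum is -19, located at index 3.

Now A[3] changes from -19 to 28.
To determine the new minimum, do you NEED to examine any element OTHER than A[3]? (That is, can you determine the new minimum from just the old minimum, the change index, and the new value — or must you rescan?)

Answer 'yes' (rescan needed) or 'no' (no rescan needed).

Answer: yes

Derivation:
Old min = -19 at index 3
Change at index 3: -19 -> 28
Index 3 WAS the min and new value 28 > old min -19. Must rescan other elements to find the new min.
Needs rescan: yes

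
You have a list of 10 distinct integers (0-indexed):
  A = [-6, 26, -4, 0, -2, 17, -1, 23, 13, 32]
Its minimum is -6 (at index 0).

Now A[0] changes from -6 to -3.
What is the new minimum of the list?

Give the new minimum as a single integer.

Answer: -4

Derivation:
Old min = -6 (at index 0)
Change: A[0] -6 -> -3
Changed element WAS the min. Need to check: is -3 still <= all others?
  Min of remaining elements: -4
  New min = min(-3, -4) = -4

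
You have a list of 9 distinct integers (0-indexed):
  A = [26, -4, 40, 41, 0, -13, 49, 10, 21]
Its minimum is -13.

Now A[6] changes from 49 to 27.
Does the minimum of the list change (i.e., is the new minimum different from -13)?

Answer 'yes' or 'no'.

Answer: no

Derivation:
Old min = -13
Change: A[6] 49 -> 27
Changed element was NOT the min; min changes only if 27 < -13.
New min = -13; changed? no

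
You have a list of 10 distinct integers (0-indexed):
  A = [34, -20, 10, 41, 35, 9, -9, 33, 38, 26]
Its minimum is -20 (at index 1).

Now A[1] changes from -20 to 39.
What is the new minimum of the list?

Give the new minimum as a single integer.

Answer: -9

Derivation:
Old min = -20 (at index 1)
Change: A[1] -20 -> 39
Changed element WAS the min. Need to check: is 39 still <= all others?
  Min of remaining elements: -9
  New min = min(39, -9) = -9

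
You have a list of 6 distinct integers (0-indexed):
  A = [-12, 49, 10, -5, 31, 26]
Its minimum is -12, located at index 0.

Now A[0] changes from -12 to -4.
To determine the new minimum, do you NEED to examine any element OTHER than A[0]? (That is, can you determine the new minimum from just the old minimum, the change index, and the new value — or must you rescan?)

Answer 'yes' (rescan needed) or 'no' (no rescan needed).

Answer: yes

Derivation:
Old min = -12 at index 0
Change at index 0: -12 -> -4
Index 0 WAS the min and new value -4 > old min -12. Must rescan other elements to find the new min.
Needs rescan: yes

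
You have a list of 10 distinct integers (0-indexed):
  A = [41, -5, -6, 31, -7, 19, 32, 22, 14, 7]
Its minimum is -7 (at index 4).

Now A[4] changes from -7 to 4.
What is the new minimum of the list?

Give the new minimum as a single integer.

Old min = -7 (at index 4)
Change: A[4] -7 -> 4
Changed element WAS the min. Need to check: is 4 still <= all others?
  Min of remaining elements: -6
  New min = min(4, -6) = -6

Answer: -6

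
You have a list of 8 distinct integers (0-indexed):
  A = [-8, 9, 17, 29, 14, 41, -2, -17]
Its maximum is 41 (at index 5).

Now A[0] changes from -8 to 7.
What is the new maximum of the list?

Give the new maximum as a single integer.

Answer: 41

Derivation:
Old max = 41 (at index 5)
Change: A[0] -8 -> 7
Changed element was NOT the old max.
  New max = max(old_max, new_val) = max(41, 7) = 41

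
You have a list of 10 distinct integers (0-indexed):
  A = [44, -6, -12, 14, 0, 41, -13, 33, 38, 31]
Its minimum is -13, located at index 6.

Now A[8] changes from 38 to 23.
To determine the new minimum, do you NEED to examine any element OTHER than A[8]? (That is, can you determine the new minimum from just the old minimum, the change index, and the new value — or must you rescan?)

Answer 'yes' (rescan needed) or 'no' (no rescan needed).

Answer: no

Derivation:
Old min = -13 at index 6
Change at index 8: 38 -> 23
Index 8 was NOT the min. New min = min(-13, 23). No rescan of other elements needed.
Needs rescan: no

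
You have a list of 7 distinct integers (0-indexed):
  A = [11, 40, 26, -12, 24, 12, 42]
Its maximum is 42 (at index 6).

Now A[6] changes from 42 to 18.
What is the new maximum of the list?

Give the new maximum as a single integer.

Old max = 42 (at index 6)
Change: A[6] 42 -> 18
Changed element WAS the max -> may need rescan.
  Max of remaining elements: 40
  New max = max(18, 40) = 40

Answer: 40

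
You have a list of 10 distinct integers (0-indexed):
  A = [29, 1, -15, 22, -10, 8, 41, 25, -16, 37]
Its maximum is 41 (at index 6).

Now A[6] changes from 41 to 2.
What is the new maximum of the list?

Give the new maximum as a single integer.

Answer: 37

Derivation:
Old max = 41 (at index 6)
Change: A[6] 41 -> 2
Changed element WAS the max -> may need rescan.
  Max of remaining elements: 37
  New max = max(2, 37) = 37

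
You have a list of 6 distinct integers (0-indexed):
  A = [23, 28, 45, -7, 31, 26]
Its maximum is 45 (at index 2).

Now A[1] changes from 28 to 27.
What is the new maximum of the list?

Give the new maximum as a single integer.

Answer: 45

Derivation:
Old max = 45 (at index 2)
Change: A[1] 28 -> 27
Changed element was NOT the old max.
  New max = max(old_max, new_val) = max(45, 27) = 45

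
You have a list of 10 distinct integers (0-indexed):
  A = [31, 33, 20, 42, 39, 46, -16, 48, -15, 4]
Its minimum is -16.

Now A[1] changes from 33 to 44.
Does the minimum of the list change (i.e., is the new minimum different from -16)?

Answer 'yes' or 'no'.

Old min = -16
Change: A[1] 33 -> 44
Changed element was NOT the min; min changes only if 44 < -16.
New min = -16; changed? no

Answer: no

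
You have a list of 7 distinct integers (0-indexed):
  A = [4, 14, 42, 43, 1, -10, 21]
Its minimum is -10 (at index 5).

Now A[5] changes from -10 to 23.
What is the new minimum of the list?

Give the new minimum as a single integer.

Old min = -10 (at index 5)
Change: A[5] -10 -> 23
Changed element WAS the min. Need to check: is 23 still <= all others?
  Min of remaining elements: 1
  New min = min(23, 1) = 1

Answer: 1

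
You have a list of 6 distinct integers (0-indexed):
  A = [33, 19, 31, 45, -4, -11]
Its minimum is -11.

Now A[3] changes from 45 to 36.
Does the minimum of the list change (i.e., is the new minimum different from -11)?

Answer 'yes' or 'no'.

Answer: no

Derivation:
Old min = -11
Change: A[3] 45 -> 36
Changed element was NOT the min; min changes only if 36 < -11.
New min = -11; changed? no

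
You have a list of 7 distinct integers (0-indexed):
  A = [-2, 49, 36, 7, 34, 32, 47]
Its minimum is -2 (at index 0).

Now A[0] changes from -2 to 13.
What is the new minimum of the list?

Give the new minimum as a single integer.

Old min = -2 (at index 0)
Change: A[0] -2 -> 13
Changed element WAS the min. Need to check: is 13 still <= all others?
  Min of remaining elements: 7
  New min = min(13, 7) = 7

Answer: 7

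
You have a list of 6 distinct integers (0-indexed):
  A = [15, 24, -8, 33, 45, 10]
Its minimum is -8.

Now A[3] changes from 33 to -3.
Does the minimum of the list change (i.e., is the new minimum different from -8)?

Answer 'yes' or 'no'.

Answer: no

Derivation:
Old min = -8
Change: A[3] 33 -> -3
Changed element was NOT the min; min changes only if -3 < -8.
New min = -8; changed? no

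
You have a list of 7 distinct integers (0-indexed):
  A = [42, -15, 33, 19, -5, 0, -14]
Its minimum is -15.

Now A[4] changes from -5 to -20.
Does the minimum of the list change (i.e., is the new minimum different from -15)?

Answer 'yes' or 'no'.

Old min = -15
Change: A[4] -5 -> -20
Changed element was NOT the min; min changes only if -20 < -15.
New min = -20; changed? yes

Answer: yes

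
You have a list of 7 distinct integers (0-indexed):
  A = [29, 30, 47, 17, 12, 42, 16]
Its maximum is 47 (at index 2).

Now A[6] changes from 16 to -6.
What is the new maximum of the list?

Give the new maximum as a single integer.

Answer: 47

Derivation:
Old max = 47 (at index 2)
Change: A[6] 16 -> -6
Changed element was NOT the old max.
  New max = max(old_max, new_val) = max(47, -6) = 47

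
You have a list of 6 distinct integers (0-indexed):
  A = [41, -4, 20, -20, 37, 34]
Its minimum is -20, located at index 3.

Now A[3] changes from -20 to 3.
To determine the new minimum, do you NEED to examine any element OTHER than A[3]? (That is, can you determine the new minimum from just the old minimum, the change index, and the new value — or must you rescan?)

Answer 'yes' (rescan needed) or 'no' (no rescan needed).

Answer: yes

Derivation:
Old min = -20 at index 3
Change at index 3: -20 -> 3
Index 3 WAS the min and new value 3 > old min -20. Must rescan other elements to find the new min.
Needs rescan: yes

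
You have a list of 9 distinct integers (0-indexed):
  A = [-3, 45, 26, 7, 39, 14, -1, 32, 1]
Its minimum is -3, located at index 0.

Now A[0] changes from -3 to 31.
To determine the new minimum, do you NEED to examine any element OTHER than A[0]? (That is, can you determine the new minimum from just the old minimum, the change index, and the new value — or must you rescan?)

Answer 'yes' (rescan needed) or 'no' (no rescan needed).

Answer: yes

Derivation:
Old min = -3 at index 0
Change at index 0: -3 -> 31
Index 0 WAS the min and new value 31 > old min -3. Must rescan other elements to find the new min.
Needs rescan: yes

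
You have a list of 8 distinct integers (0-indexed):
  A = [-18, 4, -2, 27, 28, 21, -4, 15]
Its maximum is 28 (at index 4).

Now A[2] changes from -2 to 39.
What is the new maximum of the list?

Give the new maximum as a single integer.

Answer: 39

Derivation:
Old max = 28 (at index 4)
Change: A[2] -2 -> 39
Changed element was NOT the old max.
  New max = max(old_max, new_val) = max(28, 39) = 39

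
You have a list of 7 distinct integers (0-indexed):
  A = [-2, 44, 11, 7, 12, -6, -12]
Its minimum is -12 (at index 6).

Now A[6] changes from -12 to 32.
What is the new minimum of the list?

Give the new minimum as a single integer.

Answer: -6

Derivation:
Old min = -12 (at index 6)
Change: A[6] -12 -> 32
Changed element WAS the min. Need to check: is 32 still <= all others?
  Min of remaining elements: -6
  New min = min(32, -6) = -6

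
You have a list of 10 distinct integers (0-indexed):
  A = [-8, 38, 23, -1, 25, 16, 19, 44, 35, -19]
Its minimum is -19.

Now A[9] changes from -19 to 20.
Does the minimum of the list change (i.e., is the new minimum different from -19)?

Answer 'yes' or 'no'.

Answer: yes

Derivation:
Old min = -19
Change: A[9] -19 -> 20
Changed element was the min; new min must be rechecked.
New min = -8; changed? yes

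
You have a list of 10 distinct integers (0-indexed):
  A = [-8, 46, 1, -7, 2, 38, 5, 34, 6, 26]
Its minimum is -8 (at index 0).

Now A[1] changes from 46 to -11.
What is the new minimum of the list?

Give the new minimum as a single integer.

Old min = -8 (at index 0)
Change: A[1] 46 -> -11
Changed element was NOT the old min.
  New min = min(old_min, new_val) = min(-8, -11) = -11

Answer: -11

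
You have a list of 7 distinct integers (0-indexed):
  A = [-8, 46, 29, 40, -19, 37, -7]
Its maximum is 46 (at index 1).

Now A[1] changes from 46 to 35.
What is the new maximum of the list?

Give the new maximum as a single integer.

Answer: 40

Derivation:
Old max = 46 (at index 1)
Change: A[1] 46 -> 35
Changed element WAS the max -> may need rescan.
  Max of remaining elements: 40
  New max = max(35, 40) = 40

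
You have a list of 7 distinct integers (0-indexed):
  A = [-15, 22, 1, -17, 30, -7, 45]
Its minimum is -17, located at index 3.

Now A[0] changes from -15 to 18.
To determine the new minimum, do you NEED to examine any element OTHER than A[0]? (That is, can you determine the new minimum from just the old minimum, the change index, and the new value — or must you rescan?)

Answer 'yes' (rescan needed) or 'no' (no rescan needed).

Old min = -17 at index 3
Change at index 0: -15 -> 18
Index 0 was NOT the min. New min = min(-17, 18). No rescan of other elements needed.
Needs rescan: no

Answer: no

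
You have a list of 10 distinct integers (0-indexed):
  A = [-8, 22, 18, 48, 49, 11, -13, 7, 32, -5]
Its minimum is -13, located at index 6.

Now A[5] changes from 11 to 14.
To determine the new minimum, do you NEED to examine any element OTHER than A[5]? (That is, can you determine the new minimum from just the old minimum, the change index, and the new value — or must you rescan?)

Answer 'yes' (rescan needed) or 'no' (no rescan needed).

Old min = -13 at index 6
Change at index 5: 11 -> 14
Index 5 was NOT the min. New min = min(-13, 14). No rescan of other elements needed.
Needs rescan: no

Answer: no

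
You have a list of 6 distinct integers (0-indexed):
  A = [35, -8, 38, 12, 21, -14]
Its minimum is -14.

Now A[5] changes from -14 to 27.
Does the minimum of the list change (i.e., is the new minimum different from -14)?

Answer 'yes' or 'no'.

Old min = -14
Change: A[5] -14 -> 27
Changed element was the min; new min must be rechecked.
New min = -8; changed? yes

Answer: yes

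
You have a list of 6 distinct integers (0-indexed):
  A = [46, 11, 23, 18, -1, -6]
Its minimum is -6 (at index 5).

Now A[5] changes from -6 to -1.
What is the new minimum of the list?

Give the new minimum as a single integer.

Old min = -6 (at index 5)
Change: A[5] -6 -> -1
Changed element WAS the min. Need to check: is -1 still <= all others?
  Min of remaining elements: -1
  New min = min(-1, -1) = -1

Answer: -1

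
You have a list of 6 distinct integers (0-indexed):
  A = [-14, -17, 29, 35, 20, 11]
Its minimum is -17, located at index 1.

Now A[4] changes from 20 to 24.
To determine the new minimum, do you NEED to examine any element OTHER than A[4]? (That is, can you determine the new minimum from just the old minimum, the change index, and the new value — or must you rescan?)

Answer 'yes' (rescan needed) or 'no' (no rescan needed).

Old min = -17 at index 1
Change at index 4: 20 -> 24
Index 4 was NOT the min. New min = min(-17, 24). No rescan of other elements needed.
Needs rescan: no

Answer: no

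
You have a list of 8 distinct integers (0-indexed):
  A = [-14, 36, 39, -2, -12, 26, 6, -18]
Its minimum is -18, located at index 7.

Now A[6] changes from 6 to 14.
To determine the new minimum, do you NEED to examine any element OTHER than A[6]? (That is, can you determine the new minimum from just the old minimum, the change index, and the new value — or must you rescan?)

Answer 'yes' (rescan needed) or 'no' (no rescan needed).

Old min = -18 at index 7
Change at index 6: 6 -> 14
Index 6 was NOT the min. New min = min(-18, 14). No rescan of other elements needed.
Needs rescan: no

Answer: no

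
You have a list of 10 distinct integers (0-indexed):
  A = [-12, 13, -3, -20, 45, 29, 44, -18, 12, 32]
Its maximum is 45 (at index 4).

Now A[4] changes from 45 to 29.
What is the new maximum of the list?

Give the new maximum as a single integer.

Answer: 44

Derivation:
Old max = 45 (at index 4)
Change: A[4] 45 -> 29
Changed element WAS the max -> may need rescan.
  Max of remaining elements: 44
  New max = max(29, 44) = 44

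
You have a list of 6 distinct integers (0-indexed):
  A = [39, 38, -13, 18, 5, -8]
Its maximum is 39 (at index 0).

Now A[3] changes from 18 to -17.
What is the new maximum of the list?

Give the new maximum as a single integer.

Answer: 39

Derivation:
Old max = 39 (at index 0)
Change: A[3] 18 -> -17
Changed element was NOT the old max.
  New max = max(old_max, new_val) = max(39, -17) = 39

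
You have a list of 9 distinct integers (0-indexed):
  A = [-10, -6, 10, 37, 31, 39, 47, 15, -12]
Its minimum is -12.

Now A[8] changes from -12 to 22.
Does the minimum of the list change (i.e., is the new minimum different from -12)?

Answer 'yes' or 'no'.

Old min = -12
Change: A[8] -12 -> 22
Changed element was the min; new min must be rechecked.
New min = -10; changed? yes

Answer: yes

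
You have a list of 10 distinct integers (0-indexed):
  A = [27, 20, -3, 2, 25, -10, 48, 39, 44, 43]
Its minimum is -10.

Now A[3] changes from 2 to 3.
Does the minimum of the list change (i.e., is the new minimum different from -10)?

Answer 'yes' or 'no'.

Answer: no

Derivation:
Old min = -10
Change: A[3] 2 -> 3
Changed element was NOT the min; min changes only if 3 < -10.
New min = -10; changed? no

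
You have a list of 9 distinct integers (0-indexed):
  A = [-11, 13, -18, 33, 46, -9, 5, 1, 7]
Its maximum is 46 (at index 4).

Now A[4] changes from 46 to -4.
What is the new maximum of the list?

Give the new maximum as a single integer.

Old max = 46 (at index 4)
Change: A[4] 46 -> -4
Changed element WAS the max -> may need rescan.
  Max of remaining elements: 33
  New max = max(-4, 33) = 33

Answer: 33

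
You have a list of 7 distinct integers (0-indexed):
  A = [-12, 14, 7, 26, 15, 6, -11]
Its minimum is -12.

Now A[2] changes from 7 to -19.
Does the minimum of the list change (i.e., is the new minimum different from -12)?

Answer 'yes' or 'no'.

Old min = -12
Change: A[2] 7 -> -19
Changed element was NOT the min; min changes only if -19 < -12.
New min = -19; changed? yes

Answer: yes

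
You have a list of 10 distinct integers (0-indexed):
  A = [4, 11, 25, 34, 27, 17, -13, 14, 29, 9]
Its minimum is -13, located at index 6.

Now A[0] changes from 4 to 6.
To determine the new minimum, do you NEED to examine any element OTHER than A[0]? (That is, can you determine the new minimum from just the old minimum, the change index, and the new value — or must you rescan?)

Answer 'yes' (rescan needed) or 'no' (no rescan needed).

Old min = -13 at index 6
Change at index 0: 4 -> 6
Index 0 was NOT the min. New min = min(-13, 6). No rescan of other elements needed.
Needs rescan: no

Answer: no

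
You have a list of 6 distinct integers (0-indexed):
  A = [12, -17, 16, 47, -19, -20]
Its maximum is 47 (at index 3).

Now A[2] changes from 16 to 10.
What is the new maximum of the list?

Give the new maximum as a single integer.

Answer: 47

Derivation:
Old max = 47 (at index 3)
Change: A[2] 16 -> 10
Changed element was NOT the old max.
  New max = max(old_max, new_val) = max(47, 10) = 47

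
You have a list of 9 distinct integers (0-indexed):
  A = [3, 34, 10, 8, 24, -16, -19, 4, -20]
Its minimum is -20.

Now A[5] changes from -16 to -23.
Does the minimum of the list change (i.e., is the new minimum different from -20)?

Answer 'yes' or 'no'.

Old min = -20
Change: A[5] -16 -> -23
Changed element was NOT the min; min changes only if -23 < -20.
New min = -23; changed? yes

Answer: yes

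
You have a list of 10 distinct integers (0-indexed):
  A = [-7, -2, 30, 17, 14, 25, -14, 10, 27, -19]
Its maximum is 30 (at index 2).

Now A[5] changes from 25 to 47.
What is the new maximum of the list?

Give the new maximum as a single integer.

Old max = 30 (at index 2)
Change: A[5] 25 -> 47
Changed element was NOT the old max.
  New max = max(old_max, new_val) = max(30, 47) = 47

Answer: 47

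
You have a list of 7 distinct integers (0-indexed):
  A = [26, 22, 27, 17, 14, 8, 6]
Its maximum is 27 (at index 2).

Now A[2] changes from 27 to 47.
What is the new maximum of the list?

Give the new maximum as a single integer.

Answer: 47

Derivation:
Old max = 27 (at index 2)
Change: A[2] 27 -> 47
Changed element WAS the max -> may need rescan.
  Max of remaining elements: 26
  New max = max(47, 26) = 47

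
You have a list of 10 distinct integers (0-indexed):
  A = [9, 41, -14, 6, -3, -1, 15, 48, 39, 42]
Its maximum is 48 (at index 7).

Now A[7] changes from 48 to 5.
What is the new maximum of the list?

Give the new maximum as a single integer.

Old max = 48 (at index 7)
Change: A[7] 48 -> 5
Changed element WAS the max -> may need rescan.
  Max of remaining elements: 42
  New max = max(5, 42) = 42

Answer: 42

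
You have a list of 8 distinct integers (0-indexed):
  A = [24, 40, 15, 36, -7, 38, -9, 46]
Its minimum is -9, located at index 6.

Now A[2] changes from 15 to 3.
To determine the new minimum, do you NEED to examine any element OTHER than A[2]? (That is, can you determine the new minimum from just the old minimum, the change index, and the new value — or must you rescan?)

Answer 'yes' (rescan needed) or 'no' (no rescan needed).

Answer: no

Derivation:
Old min = -9 at index 6
Change at index 2: 15 -> 3
Index 2 was NOT the min. New min = min(-9, 3). No rescan of other elements needed.
Needs rescan: no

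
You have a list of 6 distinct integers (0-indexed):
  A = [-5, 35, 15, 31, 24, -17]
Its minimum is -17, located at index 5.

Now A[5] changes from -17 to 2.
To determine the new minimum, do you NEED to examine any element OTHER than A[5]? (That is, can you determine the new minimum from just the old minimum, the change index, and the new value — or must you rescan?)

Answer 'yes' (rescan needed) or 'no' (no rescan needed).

Answer: yes

Derivation:
Old min = -17 at index 5
Change at index 5: -17 -> 2
Index 5 WAS the min and new value 2 > old min -17. Must rescan other elements to find the new min.
Needs rescan: yes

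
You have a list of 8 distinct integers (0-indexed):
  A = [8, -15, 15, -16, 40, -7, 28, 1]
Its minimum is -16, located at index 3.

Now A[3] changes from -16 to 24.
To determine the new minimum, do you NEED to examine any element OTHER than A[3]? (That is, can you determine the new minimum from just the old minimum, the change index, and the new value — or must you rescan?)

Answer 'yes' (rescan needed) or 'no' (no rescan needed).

Answer: yes

Derivation:
Old min = -16 at index 3
Change at index 3: -16 -> 24
Index 3 WAS the min and new value 24 > old min -16. Must rescan other elements to find the new min.
Needs rescan: yes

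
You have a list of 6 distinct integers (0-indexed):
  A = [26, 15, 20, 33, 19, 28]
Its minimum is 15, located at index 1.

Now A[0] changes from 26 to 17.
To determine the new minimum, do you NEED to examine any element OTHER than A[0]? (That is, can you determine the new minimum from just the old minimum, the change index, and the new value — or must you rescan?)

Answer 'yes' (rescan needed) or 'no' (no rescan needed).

Old min = 15 at index 1
Change at index 0: 26 -> 17
Index 0 was NOT the min. New min = min(15, 17). No rescan of other elements needed.
Needs rescan: no

Answer: no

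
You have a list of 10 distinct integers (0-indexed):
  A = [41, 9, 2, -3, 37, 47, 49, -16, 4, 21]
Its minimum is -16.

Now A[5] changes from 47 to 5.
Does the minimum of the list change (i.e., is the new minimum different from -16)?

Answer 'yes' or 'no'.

Old min = -16
Change: A[5] 47 -> 5
Changed element was NOT the min; min changes only if 5 < -16.
New min = -16; changed? no

Answer: no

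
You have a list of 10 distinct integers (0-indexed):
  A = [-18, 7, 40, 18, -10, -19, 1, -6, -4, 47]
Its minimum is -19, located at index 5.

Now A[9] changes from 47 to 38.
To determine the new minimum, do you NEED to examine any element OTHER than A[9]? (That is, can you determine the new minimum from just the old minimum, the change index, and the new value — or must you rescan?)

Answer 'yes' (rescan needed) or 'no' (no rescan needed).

Old min = -19 at index 5
Change at index 9: 47 -> 38
Index 9 was NOT the min. New min = min(-19, 38). No rescan of other elements needed.
Needs rescan: no

Answer: no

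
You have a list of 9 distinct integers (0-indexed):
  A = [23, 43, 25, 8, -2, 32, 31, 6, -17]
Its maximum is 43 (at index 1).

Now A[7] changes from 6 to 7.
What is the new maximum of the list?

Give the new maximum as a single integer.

Answer: 43

Derivation:
Old max = 43 (at index 1)
Change: A[7] 6 -> 7
Changed element was NOT the old max.
  New max = max(old_max, new_val) = max(43, 7) = 43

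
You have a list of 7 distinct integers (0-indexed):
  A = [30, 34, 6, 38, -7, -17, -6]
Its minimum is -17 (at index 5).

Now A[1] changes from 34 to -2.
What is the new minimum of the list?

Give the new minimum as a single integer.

Old min = -17 (at index 5)
Change: A[1] 34 -> -2
Changed element was NOT the old min.
  New min = min(old_min, new_val) = min(-17, -2) = -17

Answer: -17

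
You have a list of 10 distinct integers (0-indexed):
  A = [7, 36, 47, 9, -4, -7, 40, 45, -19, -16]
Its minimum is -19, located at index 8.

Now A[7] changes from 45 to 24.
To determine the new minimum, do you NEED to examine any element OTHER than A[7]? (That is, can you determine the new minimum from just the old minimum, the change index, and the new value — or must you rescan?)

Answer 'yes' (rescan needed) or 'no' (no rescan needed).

Answer: no

Derivation:
Old min = -19 at index 8
Change at index 7: 45 -> 24
Index 7 was NOT the min. New min = min(-19, 24). No rescan of other elements needed.
Needs rescan: no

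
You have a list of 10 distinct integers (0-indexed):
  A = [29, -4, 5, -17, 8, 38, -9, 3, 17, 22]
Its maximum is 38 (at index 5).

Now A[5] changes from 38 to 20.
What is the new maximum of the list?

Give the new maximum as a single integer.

Answer: 29

Derivation:
Old max = 38 (at index 5)
Change: A[5] 38 -> 20
Changed element WAS the max -> may need rescan.
  Max of remaining elements: 29
  New max = max(20, 29) = 29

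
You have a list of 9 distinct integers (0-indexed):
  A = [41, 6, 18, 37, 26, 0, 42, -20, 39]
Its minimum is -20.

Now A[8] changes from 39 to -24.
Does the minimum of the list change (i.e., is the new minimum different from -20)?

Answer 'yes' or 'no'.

Answer: yes

Derivation:
Old min = -20
Change: A[8] 39 -> -24
Changed element was NOT the min; min changes only if -24 < -20.
New min = -24; changed? yes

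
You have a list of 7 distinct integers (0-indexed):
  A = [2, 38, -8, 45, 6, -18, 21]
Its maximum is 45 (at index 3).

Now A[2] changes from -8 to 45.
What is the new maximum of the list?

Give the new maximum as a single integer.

Old max = 45 (at index 3)
Change: A[2] -8 -> 45
Changed element was NOT the old max.
  New max = max(old_max, new_val) = max(45, 45) = 45

Answer: 45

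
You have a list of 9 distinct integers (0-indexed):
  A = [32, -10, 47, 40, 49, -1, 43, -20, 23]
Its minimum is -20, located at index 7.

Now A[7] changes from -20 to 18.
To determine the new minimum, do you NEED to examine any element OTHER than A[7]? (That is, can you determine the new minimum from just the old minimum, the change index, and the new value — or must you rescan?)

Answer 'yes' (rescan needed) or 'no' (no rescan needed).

Answer: yes

Derivation:
Old min = -20 at index 7
Change at index 7: -20 -> 18
Index 7 WAS the min and new value 18 > old min -20. Must rescan other elements to find the new min.
Needs rescan: yes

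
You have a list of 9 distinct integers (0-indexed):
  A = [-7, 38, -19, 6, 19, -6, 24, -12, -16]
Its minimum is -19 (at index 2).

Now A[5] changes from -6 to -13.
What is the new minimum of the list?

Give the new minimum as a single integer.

Answer: -19

Derivation:
Old min = -19 (at index 2)
Change: A[5] -6 -> -13
Changed element was NOT the old min.
  New min = min(old_min, new_val) = min(-19, -13) = -19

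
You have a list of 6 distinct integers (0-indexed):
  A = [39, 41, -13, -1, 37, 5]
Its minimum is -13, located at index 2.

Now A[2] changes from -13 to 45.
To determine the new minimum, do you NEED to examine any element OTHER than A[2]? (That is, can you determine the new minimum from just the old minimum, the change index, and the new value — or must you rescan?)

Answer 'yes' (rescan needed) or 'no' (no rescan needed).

Answer: yes

Derivation:
Old min = -13 at index 2
Change at index 2: -13 -> 45
Index 2 WAS the min and new value 45 > old min -13. Must rescan other elements to find the new min.
Needs rescan: yes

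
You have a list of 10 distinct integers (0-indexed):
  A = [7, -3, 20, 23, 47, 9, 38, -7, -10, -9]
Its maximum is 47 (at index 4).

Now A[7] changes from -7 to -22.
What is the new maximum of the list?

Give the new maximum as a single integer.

Answer: 47

Derivation:
Old max = 47 (at index 4)
Change: A[7] -7 -> -22
Changed element was NOT the old max.
  New max = max(old_max, new_val) = max(47, -22) = 47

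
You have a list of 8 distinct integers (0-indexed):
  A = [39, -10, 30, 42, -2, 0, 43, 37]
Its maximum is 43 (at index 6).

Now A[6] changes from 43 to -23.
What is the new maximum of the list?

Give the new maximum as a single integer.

Old max = 43 (at index 6)
Change: A[6] 43 -> -23
Changed element WAS the max -> may need rescan.
  Max of remaining elements: 42
  New max = max(-23, 42) = 42

Answer: 42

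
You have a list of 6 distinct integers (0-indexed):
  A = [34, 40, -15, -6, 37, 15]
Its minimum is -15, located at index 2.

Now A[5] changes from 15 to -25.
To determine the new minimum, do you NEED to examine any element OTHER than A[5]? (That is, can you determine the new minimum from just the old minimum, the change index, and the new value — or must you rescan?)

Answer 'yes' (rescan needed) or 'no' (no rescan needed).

Answer: no

Derivation:
Old min = -15 at index 2
Change at index 5: 15 -> -25
Index 5 was NOT the min. New min = min(-15, -25). No rescan of other elements needed.
Needs rescan: no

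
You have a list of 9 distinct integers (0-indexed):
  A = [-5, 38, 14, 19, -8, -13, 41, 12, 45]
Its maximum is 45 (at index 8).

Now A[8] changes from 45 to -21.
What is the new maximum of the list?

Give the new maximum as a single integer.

Answer: 41

Derivation:
Old max = 45 (at index 8)
Change: A[8] 45 -> -21
Changed element WAS the max -> may need rescan.
  Max of remaining elements: 41
  New max = max(-21, 41) = 41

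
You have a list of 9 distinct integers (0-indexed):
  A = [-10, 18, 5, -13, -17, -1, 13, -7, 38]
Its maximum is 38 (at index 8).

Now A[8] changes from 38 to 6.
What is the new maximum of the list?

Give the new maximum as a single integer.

Answer: 18

Derivation:
Old max = 38 (at index 8)
Change: A[8] 38 -> 6
Changed element WAS the max -> may need rescan.
  Max of remaining elements: 18
  New max = max(6, 18) = 18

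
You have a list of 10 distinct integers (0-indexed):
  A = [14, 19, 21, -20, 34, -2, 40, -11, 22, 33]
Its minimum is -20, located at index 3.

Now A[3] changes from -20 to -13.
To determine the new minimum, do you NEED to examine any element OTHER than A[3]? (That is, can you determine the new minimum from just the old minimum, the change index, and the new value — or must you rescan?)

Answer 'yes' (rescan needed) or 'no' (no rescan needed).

Old min = -20 at index 3
Change at index 3: -20 -> -13
Index 3 WAS the min and new value -13 > old min -20. Must rescan other elements to find the new min.
Needs rescan: yes

Answer: yes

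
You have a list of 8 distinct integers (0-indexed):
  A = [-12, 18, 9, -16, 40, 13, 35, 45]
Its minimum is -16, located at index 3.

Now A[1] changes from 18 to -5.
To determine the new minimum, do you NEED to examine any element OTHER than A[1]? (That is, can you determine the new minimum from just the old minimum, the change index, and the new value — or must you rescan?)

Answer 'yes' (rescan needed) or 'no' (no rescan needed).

Old min = -16 at index 3
Change at index 1: 18 -> -5
Index 1 was NOT the min. New min = min(-16, -5). No rescan of other elements needed.
Needs rescan: no

Answer: no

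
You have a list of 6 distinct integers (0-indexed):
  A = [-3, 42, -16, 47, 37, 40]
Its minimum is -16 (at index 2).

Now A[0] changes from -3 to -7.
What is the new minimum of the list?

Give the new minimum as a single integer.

Answer: -16

Derivation:
Old min = -16 (at index 2)
Change: A[0] -3 -> -7
Changed element was NOT the old min.
  New min = min(old_min, new_val) = min(-16, -7) = -16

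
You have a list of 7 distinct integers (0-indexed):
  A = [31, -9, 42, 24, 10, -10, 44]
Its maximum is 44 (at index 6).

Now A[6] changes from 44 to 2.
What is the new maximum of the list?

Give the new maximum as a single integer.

Old max = 44 (at index 6)
Change: A[6] 44 -> 2
Changed element WAS the max -> may need rescan.
  Max of remaining elements: 42
  New max = max(2, 42) = 42

Answer: 42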